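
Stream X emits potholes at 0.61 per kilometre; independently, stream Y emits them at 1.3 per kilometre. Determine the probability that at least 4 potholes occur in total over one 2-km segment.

0.5306

Independent Poisson processes superpose: combined rate λ = 0.61 + 1.3 = 1.91 per kilometre.
Over the interval, μ = 1.91 × 2 = 3.82 (a 2-km segment = 2 kilometres).
P(N ≥ 4) = 1 − P(N ≤ 3) ≈ 0.5306.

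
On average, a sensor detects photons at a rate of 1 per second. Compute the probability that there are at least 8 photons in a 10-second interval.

Over the interval, μ = 1 × 10 = 10 (a 10-second interval = 10 seconds).
P(N ≥ 8) = 1 − P(N ≤ 7) = 1 − Σ_{j=0}^{7} e^(−μ) μ^j/j! ≈ 0.7798.

0.7798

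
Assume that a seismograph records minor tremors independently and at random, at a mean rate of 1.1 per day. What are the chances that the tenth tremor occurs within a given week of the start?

Over the interval, μ = 1.1 × 7 = 7.7 (a week = 7 days).
The tenth arrival falls in the interval iff at least 10 events occur there: P(S_10 ≤ t) = P(N ≥ 10) = 1 − P(N ≤ 9) ≈ 0.2469.

0.2469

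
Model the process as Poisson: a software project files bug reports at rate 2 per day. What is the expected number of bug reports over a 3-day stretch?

E[N] = λt = 2 × 3 = 6 (a 3-day stretch = 3 days).

6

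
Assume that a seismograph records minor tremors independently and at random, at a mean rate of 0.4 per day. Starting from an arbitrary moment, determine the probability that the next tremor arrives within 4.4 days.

Inter-arrival times are exponential with rate λ = 0.4 per day.
P(T ≤ 4.4) = 1 − e^(−λt) = 1 − e^(−0.4 × 4.4) = 1 − e^(−1.76) ≈ 0.8280.

0.8280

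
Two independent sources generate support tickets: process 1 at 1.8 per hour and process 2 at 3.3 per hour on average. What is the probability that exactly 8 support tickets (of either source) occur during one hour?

Independent Poisson processes superpose: combined rate λ = 1.8 + 3.3 = 5.1 per hour.
So μ = 5.1.
P(N = 8) = e^(−5.1) · 5.1^8/8! ≈ 0.0692.

0.0692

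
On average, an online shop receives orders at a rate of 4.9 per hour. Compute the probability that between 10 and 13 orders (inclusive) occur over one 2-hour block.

0.3954

Over the interval, μ = 4.9 × 2 = 9.8 (a 2-hour block = 2 hours).
P(10 ≤ N ≤ 13) = Σ_{j=10}^{13} e^(−9.8) · 9.8^j/j! ≈ 0.3954.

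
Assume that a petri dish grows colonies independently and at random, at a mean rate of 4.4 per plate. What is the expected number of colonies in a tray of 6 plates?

E[N] = λt = 4.4 × 6 = 26.4 (a tray of 6 plates = 6 plates).

26.4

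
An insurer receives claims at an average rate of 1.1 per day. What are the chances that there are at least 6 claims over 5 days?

0.4711

Over the interval, μ = 1.1 × 5 = 5.5 (5 days).
P(N ≥ 6) = 1 − P(N ≤ 5) = 1 − Σ_{j=0}^{5} e^(−μ) μ^j/j! ≈ 0.4711.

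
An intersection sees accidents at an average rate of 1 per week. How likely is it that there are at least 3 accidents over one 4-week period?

Over the interval, μ = 1 × 4 = 4 (a 4-week period = 4 weeks).
P(N ≥ 3) = 1 − P(N ≤ 2) = 1 − Σ_{j=0}^{2} e^(−μ) μ^j/j! ≈ 0.7619.

0.7619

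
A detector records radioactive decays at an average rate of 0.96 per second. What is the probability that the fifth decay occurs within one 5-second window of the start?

0.5237

Over the interval, μ = 0.96 × 5 = 4.8 (a 5-second window = 5 seconds).
The fifth arrival falls in the interval iff at least 5 events occur there: P(S_5 ≤ t) = P(N ≥ 5) = 1 − P(N ≤ 4) ≈ 0.5237.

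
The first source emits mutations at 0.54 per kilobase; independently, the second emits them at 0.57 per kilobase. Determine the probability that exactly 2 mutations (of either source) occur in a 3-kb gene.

0.1985

Independent Poisson processes superpose: combined rate λ = 0.54 + 0.57 = 1.11 per kilobase.
Over the interval, μ = 1.11 × 3 = 3.33 (a 3-kb gene = 3 kilobases).
P(N = 2) = e^(−3.33) · 3.33^2/2! ≈ 0.1985.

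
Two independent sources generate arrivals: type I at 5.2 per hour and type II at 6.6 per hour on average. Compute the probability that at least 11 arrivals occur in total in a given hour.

0.6315

Independent Poisson processes superpose: combined rate λ = 5.2 + 6.6 = 11.8 per hour.
So μ = 11.8.
P(N ≥ 11) = 1 − P(N ≤ 10) ≈ 0.6315.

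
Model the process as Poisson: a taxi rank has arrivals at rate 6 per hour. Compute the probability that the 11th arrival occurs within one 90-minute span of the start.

Over the interval, μ = 6 × 1.5 = 9 (a 90-minute span = 1.5 hours).
The 11th arrival falls in the interval iff at least 11 events occur there: P(S_11 ≤ t) = P(N ≥ 11) = 1 − P(N ≤ 10) ≈ 0.2940.

0.2940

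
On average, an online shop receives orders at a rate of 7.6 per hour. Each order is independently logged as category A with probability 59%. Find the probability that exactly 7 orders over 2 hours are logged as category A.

Thinning: the orders that are logged as category A themselves form a Poisson process with rate 0.59 × 7.6 = 4.484 per hour.
Over the interval, μ = 4.484 × 2 = 8.968 (2 hours).
P(N = 7) = e^(−8.968) · 8.968^7/7! ≈ 0.1179.

0.1179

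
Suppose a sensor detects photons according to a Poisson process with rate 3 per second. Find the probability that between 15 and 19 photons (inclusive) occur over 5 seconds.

Over the interval, μ = 3 × 5 = 15 (5 seconds).
P(15 ≤ N ≤ 19) = Σ_{j=15}^{19} e^(−15) · 15^j/j! ≈ 0.4096.

0.4096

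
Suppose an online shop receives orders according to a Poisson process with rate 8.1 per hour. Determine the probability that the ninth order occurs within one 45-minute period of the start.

0.1606

Over the interval, μ = 8.1 × 0.75 = 6.075 (a 45-minute period = 0.75 hours).
The ninth arrival falls in the interval iff at least 9 events occur there: P(S_9 ≤ t) = P(N ≥ 9) = 1 − P(N ≤ 8) ≈ 0.1606.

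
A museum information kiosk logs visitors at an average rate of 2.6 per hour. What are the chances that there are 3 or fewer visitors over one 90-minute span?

0.4532

Over the interval, μ = 2.6 × 1.5 = 3.9 (a 90-minute span = 1.5 hours).
P(N ≤ 3) = Σ_{j=0}^{3} e^(−μ) μ^j/j! ≈ 0.4532.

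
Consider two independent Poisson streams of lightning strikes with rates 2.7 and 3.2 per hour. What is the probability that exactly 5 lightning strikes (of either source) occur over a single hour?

Independent Poisson processes superpose: combined rate λ = 2.7 + 3.2 = 5.9 per hour.
So μ = 5.9.
P(N = 5) = e^(−5.9) · 5.9^5/5! ≈ 0.1632.

0.1632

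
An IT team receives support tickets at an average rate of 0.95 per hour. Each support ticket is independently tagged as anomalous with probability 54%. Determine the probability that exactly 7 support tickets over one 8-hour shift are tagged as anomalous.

0.0642

Thinning: the support tickets that are tagged as anomalous themselves form a Poisson process with rate 0.54 × 0.95 = 0.513 per hour.
Over the interval, μ = 0.513 × 8 = 4.104 (an 8-hour shift = 8 hours).
P(N = 7) = e^(−4.104) · 4.104^7/7! ≈ 0.0642.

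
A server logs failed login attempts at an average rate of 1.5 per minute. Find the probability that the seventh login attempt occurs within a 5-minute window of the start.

0.6218

Over the interval, μ = 1.5 × 5 = 7.5 (a 5-minute window = 5 minutes).
The seventh arrival falls in the interval iff at least 7 events occur there: P(S_7 ≤ t) = P(N ≥ 7) = 1 − P(N ≤ 6) ≈ 0.6218.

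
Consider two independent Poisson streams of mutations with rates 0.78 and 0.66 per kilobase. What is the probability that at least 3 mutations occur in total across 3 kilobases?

0.8051

Independent Poisson processes superpose: combined rate λ = 0.78 + 0.66 = 1.44 per kilobase.
Over the interval, μ = 1.44 × 3 = 4.32 (3 kilobases).
P(N ≥ 3) = 1 − P(N ≤ 2) ≈ 0.8051.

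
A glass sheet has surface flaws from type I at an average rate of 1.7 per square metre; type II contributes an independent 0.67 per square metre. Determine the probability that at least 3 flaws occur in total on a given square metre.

0.4224

Independent Poisson processes superpose: combined rate λ = 1.7 + 0.67 = 2.37 per square metre.
So μ = 2.37.
P(N ≥ 3) = 1 − P(N ≤ 2) ≈ 0.4224.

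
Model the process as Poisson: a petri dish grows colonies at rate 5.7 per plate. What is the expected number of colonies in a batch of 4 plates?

22.8

E[N] = λt = 5.7 × 4 = 22.8 (a batch of 4 plates = 4 plates).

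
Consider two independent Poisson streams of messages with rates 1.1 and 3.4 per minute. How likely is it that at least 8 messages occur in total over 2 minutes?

0.6761

Independent Poisson processes superpose: combined rate λ = 1.1 + 3.4 = 4.5 per minute.
Over the interval, μ = 4.5 × 2 = 9 (2 minutes).
P(N ≥ 8) = 1 − P(N ≤ 7) ≈ 0.6761.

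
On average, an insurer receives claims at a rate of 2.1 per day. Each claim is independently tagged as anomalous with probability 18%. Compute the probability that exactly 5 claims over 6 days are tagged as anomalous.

Thinning: the claims that are tagged as anomalous themselves form a Poisson process with rate 0.18 × 2.1 = 0.378 per day.
Over the interval, μ = 0.378 × 6 = 2.268 (6 days).
P(N = 5) = e^(−2.268) · 2.268^5/5! ≈ 0.0518.

0.0518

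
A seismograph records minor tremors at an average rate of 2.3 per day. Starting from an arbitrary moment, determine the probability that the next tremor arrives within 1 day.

Inter-arrival times are exponential with rate λ = 2.3 per day.
P(T ≤ 1) = 1 − e^(−λt) = 1 − e^(−2.3 × 1) = 1 − e^(−2.3) ≈ 0.8997.

0.8997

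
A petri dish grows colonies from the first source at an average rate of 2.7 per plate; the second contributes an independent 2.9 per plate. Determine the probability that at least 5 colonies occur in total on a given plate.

Independent Poisson processes superpose: combined rate λ = 2.7 + 2.9 = 5.6 per plate.
So μ = 5.6.
P(N ≥ 5) = 1 − P(N ≤ 4) ≈ 0.6578.

0.6578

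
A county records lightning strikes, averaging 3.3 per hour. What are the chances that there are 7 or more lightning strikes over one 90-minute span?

Over the interval, μ = 3.3 × 1.5 = 4.95 (a 90-minute span = 1.5 hours).
P(N ≥ 7) = 1 − P(N ≤ 6) = 1 − Σ_{j=0}^{6} e^(−μ) μ^j/j! ≈ 0.2305.

0.2305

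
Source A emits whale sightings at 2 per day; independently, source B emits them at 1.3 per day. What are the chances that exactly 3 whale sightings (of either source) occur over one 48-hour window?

Independent Poisson processes superpose: combined rate λ = 2 + 1.3 = 3.3 per day.
Over the interval, μ = 3.3 × 2 = 6.6 (a 48-hour window = 2 days).
P(N = 3) = e^(−6.6) · 6.6^3/3! ≈ 0.0652.

0.0652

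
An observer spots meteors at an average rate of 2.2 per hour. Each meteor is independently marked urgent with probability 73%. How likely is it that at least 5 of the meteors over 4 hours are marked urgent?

Thinning: the meteors that are marked urgent themselves form a Poisson process with rate 0.73 × 2.2 = 1.606 per hour.
Over the interval, μ = 1.606 × 4 = 6.424 (4 hours).
P(N ≥ 5) = 1 − P(N ≤ 4) ≈ 0.7677.

0.7677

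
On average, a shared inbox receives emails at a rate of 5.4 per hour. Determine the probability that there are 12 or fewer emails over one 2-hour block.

Over the interval, μ = 5.4 × 2 = 10.8 (a 2-hour block = 2 hours).
P(N ≤ 12) = Σ_{j=0}^{12} e^(−μ) μ^j/j! ≈ 0.7104.

0.7104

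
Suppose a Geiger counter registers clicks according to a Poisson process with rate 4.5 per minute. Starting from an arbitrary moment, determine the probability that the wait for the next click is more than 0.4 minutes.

0.1653

The wait for the next event is exponential with rate λ = 4.5 per minute.
P(T > 0.4) = e^(−λt) = e^(−4.5 × 0.4) = e^(−1.8) ≈ 0.1653.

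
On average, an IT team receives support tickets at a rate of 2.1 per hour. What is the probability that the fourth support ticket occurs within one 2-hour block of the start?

Over the interval, μ = 2.1 × 2 = 4.2 (a 2-hour block = 2 hours).
The fourth arrival falls in the interval iff at least 4 events occur there: P(S_4 ≤ t) = P(N ≥ 4) = 1 − P(N ≤ 3) ≈ 0.6046.

0.6046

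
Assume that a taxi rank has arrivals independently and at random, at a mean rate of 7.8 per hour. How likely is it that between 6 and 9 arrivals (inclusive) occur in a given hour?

0.5309

With mean μ = 7.8 per hour,
P(6 ≤ N ≤ 9) = Σ_{j=6}^{9} e^(−7.8) · 7.8^j/j! ≈ 0.5309.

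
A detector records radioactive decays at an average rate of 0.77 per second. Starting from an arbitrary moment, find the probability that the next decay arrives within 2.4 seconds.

0.8424

Inter-arrival times are exponential with rate λ = 0.77 per second.
P(T ≤ 2.4) = 1 − e^(−λt) = 1 − e^(−0.77 × 2.4) = 1 − e^(−1.848) ≈ 0.8424.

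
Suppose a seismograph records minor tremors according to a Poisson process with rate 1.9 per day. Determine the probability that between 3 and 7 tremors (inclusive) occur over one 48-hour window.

0.6910

Over the interval, μ = 1.9 × 2 = 3.8 (a 48-hour window = 2 days).
P(3 ≤ N ≤ 7) = Σ_{j=3}^{7} e^(−3.8) · 3.8^j/j! ≈ 0.6910.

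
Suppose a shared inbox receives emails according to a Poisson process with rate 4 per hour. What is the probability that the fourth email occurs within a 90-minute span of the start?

0.8488

Over the interval, μ = 4 × 1.5 = 6 (a 90-minute span = 1.5 hours).
The fourth arrival falls in the interval iff at least 4 events occur there: P(S_4 ≤ t) = P(N ≥ 4) = 1 − P(N ≤ 3) ≈ 0.8488.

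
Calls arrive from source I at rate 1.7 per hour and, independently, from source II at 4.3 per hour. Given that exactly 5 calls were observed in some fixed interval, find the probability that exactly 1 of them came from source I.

Given the total, each event is independently from source I with probability p = λ_I/(λ_I+λ_II) = 1.7/6 ≈ 0.2833.
So K ~ Binomial(5, 1.7/6): P(K = 1) = C(5,1) · (1.7/6)^1 · (4.3/6)^4 ≈ 0.3737.

0.3737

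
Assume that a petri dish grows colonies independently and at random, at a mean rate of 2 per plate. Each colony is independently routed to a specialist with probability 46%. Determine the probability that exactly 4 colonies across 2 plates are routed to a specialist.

Thinning: the colonies that are routed to a specialist themselves form a Poisson process with rate 0.46 × 2 = 0.92 per plate.
Over the interval, μ = 0.92 × 2 = 1.84 (2 plates).
P(N = 4) = e^(−1.84) · 1.84^4/4! ≈ 0.0759.

0.0759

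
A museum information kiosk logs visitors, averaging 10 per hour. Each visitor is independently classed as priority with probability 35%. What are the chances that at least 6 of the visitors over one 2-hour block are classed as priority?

Thinning: the visitors that are classed as priority themselves form a Poisson process with rate 0.35 × 10 = 3.5 per hour.
Over the interval, μ = 3.5 × 2 = 7 (a 2-hour block = 2 hours).
P(N ≥ 6) = 1 − P(N ≤ 5) ≈ 0.6993.

0.6993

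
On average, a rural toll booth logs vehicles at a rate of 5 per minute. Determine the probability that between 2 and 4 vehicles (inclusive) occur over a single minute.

0.4001

With mean μ = 5 per minute,
P(2 ≤ N ≤ 4) = Σ_{j=2}^{4} e^(−5) · 5^j/j! ≈ 0.4001.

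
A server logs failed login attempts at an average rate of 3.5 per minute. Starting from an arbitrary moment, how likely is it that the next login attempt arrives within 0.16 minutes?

0.4288

Inter-arrival times are exponential with rate λ = 3.5 per minute.
P(T ≤ 0.16) = 1 − e^(−λt) = 1 − e^(−3.5 × 0.16) = 1 − e^(−0.56) ≈ 0.4288.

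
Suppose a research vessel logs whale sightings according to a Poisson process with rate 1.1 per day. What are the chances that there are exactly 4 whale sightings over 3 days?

Over the interval, μ = 1.1 × 3 = 3.3 (3 days).
P(N = 4) = e^(−μ) μ^4/4! = e^(−3.3) · 3.3^4/24 ≈ 0.1823.

0.1823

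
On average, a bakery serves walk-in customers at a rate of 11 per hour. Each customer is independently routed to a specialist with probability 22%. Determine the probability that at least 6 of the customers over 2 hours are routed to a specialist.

Thinning: the customers that are routed to a specialist themselves form a Poisson process with rate 0.22 × 11 = 2.42 per hour.
Over the interval, μ = 2.42 × 2 = 4.84 (2 hours).
P(N ≥ 6) = 1 − P(N ≤ 5) ≈ 0.3560.

0.3560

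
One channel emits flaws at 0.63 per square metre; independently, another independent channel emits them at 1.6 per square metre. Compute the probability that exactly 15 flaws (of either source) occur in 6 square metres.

0.0932

Independent Poisson processes superpose: combined rate λ = 0.63 + 1.6 = 2.23 per square metre.
Over the interval, μ = 2.23 × 6 = 13.38 (6 square metres).
P(N = 15) = e^(−13.38) · 13.38^15/15! ≈ 0.0932.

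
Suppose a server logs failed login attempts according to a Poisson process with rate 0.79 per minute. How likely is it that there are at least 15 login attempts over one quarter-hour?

Over the interval, μ = 0.79 × 15 = 11.85 (a quarter-hour = 15 minutes).
P(N ≥ 15) = 1 − P(N ≤ 14) = 1 − Σ_{j=0}^{14} e^(−μ) μ^j/j! ≈ 0.2146.

0.2146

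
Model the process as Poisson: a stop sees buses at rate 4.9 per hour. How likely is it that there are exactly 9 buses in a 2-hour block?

Over the interval, μ = 4.9 × 2 = 9.8 (a 2-hour block = 2 hours).
P(N = 9) = e^(−μ) μ^9/9! = e^(−9.8) · 9.8^9/362880 ≈ 0.1274.

0.1274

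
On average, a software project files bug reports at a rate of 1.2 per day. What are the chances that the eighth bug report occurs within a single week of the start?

Over the interval, μ = 1.2 × 7 = 8.4 (a week = 7 days).
The eighth arrival falls in the interval iff at least 8 events occur there: P(S_8 ≤ t) = P(N ≥ 8) = 1 − P(N ≤ 7) ≈ 0.6013.

0.6013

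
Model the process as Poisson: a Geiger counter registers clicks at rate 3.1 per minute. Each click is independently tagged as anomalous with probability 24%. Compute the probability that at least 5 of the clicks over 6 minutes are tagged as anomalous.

Thinning: the clicks that are tagged as anomalous themselves form a Poisson process with rate 0.24 × 3.1 = 0.744 per minute.
Over the interval, μ = 0.744 × 6 = 4.464 (6 minutes).
P(N ≥ 5) = 1 − P(N ≤ 4) ≈ 0.4610.

0.4610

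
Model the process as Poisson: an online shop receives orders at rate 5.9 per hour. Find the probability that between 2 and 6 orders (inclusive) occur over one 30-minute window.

Over the interval, μ = 5.9 × 0.5 = 2.95 (a 30-minute window = 0.5 hours).
P(2 ≤ N ≤ 6) = Σ_{j=2}^{6} e^(−2.95) · 2.95^j/j! ≈ 0.7622.

0.7622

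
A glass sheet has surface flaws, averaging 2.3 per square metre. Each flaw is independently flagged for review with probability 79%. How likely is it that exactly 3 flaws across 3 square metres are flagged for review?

Thinning: the flaws that are flagged for review themselves form a Poisson process with rate 0.79 × 2.3 = 1.817 per square metre.
Over the interval, μ = 1.817 × 3 = 5.451 (3 square metres).
P(N = 3) = e^(−5.451) · 5.451^3/3! ≈ 0.1159.

0.1159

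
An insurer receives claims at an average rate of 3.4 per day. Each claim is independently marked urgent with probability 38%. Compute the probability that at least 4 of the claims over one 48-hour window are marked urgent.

0.2605

Thinning: the claims that are marked urgent themselves form a Poisson process with rate 0.38 × 3.4 = 1.292 per day.
Over the interval, μ = 1.292 × 2 = 2.584 (a 48-hour window = 2 days).
P(N ≥ 4) = 1 − P(N ≤ 3) ≈ 0.2605.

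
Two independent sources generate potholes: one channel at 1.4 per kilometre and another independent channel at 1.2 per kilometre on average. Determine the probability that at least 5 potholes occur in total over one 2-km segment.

Independent Poisson processes superpose: combined rate λ = 1.4 + 1.2 = 2.6 per kilometre.
Over the interval, μ = 2.6 × 2 = 5.2 (a 2-km segment = 2 kilometres).
P(N ≥ 5) = 1 − P(N ≤ 4) ≈ 0.5939.

0.5939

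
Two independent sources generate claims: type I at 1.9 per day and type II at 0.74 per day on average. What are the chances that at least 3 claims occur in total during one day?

Independent Poisson processes superpose: combined rate λ = 1.9 + 0.74 = 2.64 per day.
So μ = 2.64.
P(N ≥ 3) = 1 − P(N ≤ 2) ≈ 0.4916.

0.4916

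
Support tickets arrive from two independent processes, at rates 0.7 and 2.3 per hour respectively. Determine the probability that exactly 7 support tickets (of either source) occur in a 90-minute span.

0.0824

Independent Poisson processes superpose: combined rate λ = 0.7 + 2.3 = 3 per hour.
Over the interval, μ = 3 × 1.5 = 4.5 (a 90-minute span = 1.5 hours).
P(N = 7) = e^(−4.5) · 4.5^7/7! ≈ 0.0824.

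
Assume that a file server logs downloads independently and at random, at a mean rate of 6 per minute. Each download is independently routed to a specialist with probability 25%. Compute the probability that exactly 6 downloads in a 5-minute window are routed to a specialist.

Thinning: the downloads that are routed to a specialist themselves form a Poisson process with rate 0.25 × 6 = 1.5 per minute.
Over the interval, μ = 1.5 × 5 = 7.5 (a 5-minute window = 5 minutes).
P(N = 6) = e^(−7.5) · 7.5^6/6! ≈ 0.1367.

0.1367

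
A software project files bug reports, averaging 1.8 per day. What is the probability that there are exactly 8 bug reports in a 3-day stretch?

Over the interval, μ = 1.8 × 3 = 5.4 (a 3-day stretch = 3 days).
P(N = 8) = e^(−μ) μ^8/8! = e^(−5.4) · 5.4^8/40320 ≈ 0.0810.

0.0810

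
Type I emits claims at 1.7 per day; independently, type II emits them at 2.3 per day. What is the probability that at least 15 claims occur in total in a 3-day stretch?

Independent Poisson processes superpose: combined rate λ = 1.7 + 2.3 = 4 per day.
Over the interval, μ = 4 × 3 = 12 (a 3-day stretch = 3 days).
P(N ≥ 15) = 1 − P(N ≤ 14) ≈ 0.2280.

0.2280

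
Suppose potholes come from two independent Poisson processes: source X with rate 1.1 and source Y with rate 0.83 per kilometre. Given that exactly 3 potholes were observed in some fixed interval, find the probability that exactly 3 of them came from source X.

Given the total, each event is independently from source X with probability p = λ_X/(λ_X+λ_Y) = 1.1/1.93 ≈ 0.5699.
So K ~ Binomial(3, 1.1/1.93): P(K = 3) = C(3,3) · (1.1/1.93)^3 · (0.83/1.93)^0 ≈ 0.1851.

0.1851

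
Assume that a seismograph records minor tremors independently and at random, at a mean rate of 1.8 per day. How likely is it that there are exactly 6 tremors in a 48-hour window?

Over the interval, μ = 1.8 × 2 = 3.6 (a 48-hour window = 2 days).
P(N = 6) = e^(−μ) μ^6/6! = e^(−3.6) · 3.6^6/720 ≈ 0.0826.

0.0826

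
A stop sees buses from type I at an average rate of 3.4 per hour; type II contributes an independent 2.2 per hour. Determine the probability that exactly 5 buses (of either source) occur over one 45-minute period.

0.1633

Independent Poisson processes superpose: combined rate λ = 3.4 + 2.2 = 5.6 per hour.
Over the interval, μ = 5.6 × 0.75 = 4.2 (a 45-minute period = 0.75 hours).
P(N = 5) = e^(−4.2) · 4.2^5/5! ≈ 0.1633.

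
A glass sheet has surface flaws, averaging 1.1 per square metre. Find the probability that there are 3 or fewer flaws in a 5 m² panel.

0.2017

Over the interval, μ = 1.1 × 5 = 5.5 (a 5 m² panel = 5 square metres).
P(N ≤ 3) = Σ_{j=0}^{3} e^(−μ) μ^j/j! ≈ 0.2017.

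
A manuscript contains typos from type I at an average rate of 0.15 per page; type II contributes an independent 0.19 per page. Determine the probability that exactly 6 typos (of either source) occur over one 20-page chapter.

Independent Poisson processes superpose: combined rate λ = 0.15 + 0.19 = 0.34 per page.
Over the interval, μ = 0.34 × 20 = 6.8 (a 20-page chapter = 20 pages).
P(N = 6) = e^(−6.8) · 6.8^6/6! ≈ 0.1529.

0.1529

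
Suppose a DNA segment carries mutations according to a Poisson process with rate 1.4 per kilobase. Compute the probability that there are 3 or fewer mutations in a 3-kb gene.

Over the interval, μ = 1.4 × 3 = 4.2 (a 3-kb gene = 3 kilobases).
P(N ≤ 3) = Σ_{j=0}^{3} e^(−μ) μ^j/j! ≈ 0.3954.

0.3954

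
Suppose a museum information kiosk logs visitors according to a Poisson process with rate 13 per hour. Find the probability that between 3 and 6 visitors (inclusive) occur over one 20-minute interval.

Over the interval, μ = 13 × 1/3 ≈ 4.33333 (a 20-minute interval = 1/3 hours).
P(3 ≤ N ≤ 6) = Σ_{j=3}^{6} e^(−4.33333) · 4.33333^j/j! ≈ 0.6586.

0.6586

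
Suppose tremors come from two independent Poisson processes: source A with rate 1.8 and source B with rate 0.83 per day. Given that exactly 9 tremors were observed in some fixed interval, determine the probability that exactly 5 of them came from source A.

Given the total, each event is independently from source A with probability p = λ_A/(λ_A+λ_B) = 1.8/2.63 ≈ 0.6844.
So K ~ Binomial(9, 1.8/2.63): P(K = 5) = C(9,5) · (1.8/2.63)^5 · (0.83/2.63)^4 ≈ 0.1877.

0.1877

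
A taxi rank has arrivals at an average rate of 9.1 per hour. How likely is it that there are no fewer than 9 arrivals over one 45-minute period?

0.2484

Over the interval, μ = 9.1 × 0.75 = 6.825 (a 45-minute period = 0.75 hours).
P(N ≥ 9) = 1 − P(N ≤ 8) = 1 − Σ_{j=0}^{8} e^(−μ) μ^j/j! ≈ 0.2484.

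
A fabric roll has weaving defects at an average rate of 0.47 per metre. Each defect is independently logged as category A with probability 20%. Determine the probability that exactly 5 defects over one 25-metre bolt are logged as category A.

0.0570

Thinning: the defects that are logged as category A themselves form a Poisson process with rate 0.2 × 0.47 = 0.094 per metre.
Over the interval, μ = 0.094 × 25 = 2.35 (a 25-metre bolt = 25 metres).
P(N = 5) = e^(−2.35) · 2.35^5/5! ≈ 0.0570.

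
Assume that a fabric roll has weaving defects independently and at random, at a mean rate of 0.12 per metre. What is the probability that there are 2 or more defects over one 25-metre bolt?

Over the interval, μ = 0.12 × 25 = 3 (a 25-metre bolt = 25 metres).
P(N ≥ 2) = 1 − P(N ≤ 1) = 1 − Σ_{j=0}^{1} e^(−μ) μ^j/j! ≈ 0.8009.

0.8009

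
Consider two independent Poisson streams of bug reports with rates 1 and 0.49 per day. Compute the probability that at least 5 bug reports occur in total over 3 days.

Independent Poisson processes superpose: combined rate λ = 1 + 0.49 = 1.49 per day.
Over the interval, μ = 1.49 × 3 = 4.47 (3 days).
P(N ≥ 5) = 1 − P(N ≤ 4) ≈ 0.4622.

0.4622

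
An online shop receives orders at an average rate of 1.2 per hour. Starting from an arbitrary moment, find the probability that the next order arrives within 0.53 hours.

0.4706

Inter-arrival times are exponential with rate λ = 1.2 per hour.
P(T ≤ 0.53) = 1 − e^(−λt) = 1 − e^(−1.2 × 0.53) = 1 − e^(−0.636) ≈ 0.4706.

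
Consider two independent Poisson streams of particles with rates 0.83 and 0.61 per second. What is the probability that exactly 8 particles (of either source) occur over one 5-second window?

0.1337

Independent Poisson processes superpose: combined rate λ = 0.83 + 0.61 = 1.44 per second.
Over the interval, μ = 1.44 × 5 = 7.2 (a 5-second window = 5 seconds).
P(N = 8) = e^(−7.2) · 7.2^8/8! ≈ 0.1337.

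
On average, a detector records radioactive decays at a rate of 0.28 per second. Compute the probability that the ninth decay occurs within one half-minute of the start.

0.4631

Over the interval, μ = 0.28 × 30 = 8.4 (a half-minute = 30 seconds).
The ninth arrival falls in the interval iff at least 9 events occur there: P(S_9 ≤ t) = P(N ≥ 9) = 1 − P(N ≤ 8) ≈ 0.4631.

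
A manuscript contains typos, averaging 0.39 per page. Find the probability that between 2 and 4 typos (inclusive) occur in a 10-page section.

0.5492

Over the interval, μ = 0.39 × 10 = 3.9 (a 10-page section = 10 pages).
P(2 ≤ N ≤ 4) = Σ_{j=2}^{4} e^(−3.9) · 3.9^j/j! ≈ 0.5492.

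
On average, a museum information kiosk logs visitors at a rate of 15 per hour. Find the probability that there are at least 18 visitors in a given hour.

With mean μ = 15 per hour,
P(N ≥ 18) = 1 − P(N ≤ 17) = 1 − Σ_{j=0}^{17} e^(−μ) μ^j/j! ≈ 0.2511.

0.2511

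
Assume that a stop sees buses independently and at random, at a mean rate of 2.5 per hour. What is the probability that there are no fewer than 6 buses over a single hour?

0.0420

With mean μ = 2.5 per hour,
P(N ≥ 6) = 1 − P(N ≤ 5) = 1 − Σ_{j=0}^{5} e^(−μ) μ^j/j! ≈ 0.0420.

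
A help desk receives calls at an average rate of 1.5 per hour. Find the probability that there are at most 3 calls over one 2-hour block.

0.6472

Over the interval, μ = 1.5 × 2 = 3 (a 2-hour block = 2 hours).
P(N ≤ 3) = Σ_{j=0}^{3} e^(−μ) μ^j/j! ≈ 0.6472.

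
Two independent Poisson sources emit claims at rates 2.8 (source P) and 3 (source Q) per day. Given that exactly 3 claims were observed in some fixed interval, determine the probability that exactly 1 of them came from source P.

0.3875

Given the total, each event is independently from source P with probability p = λ_P/(λ_P+λ_Q) = 2.8/5.8 ≈ 0.4828.
So K ~ Binomial(3, 2.8/5.8): P(K = 1) = C(3,1) · (2.8/5.8)^1 · (3/5.8)^2 ≈ 0.3875.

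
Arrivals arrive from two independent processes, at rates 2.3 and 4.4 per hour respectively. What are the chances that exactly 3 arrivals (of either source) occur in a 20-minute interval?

0.1990

Independent Poisson processes superpose: combined rate λ = 2.3 + 4.4 = 6.7 per hour.
Over the interval, μ = 6.7 × 1/3 ≈ 2.23333 (a 20-minute interval = 1/3 hours).
P(N = 3) = e^(−2.23333) · 2.23333^3/3! ≈ 0.1990.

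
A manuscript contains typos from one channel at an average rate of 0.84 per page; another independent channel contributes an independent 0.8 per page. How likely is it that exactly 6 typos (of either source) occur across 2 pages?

0.0651

Independent Poisson processes superpose: combined rate λ = 0.84 + 0.8 = 1.64 per page.
Over the interval, μ = 1.64 × 2 = 3.28 (2 pages).
P(N = 6) = e^(−3.28) · 3.28^6/6! ≈ 0.0651.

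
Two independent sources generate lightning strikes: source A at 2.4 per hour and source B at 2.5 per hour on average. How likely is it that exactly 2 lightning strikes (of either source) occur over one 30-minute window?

Independent Poisson processes superpose: combined rate λ = 2.4 + 2.5 = 4.9 per hour.
Over the interval, μ = 4.9 × 0.5 = 2.45 (a 30-minute window = 0.5 hours).
P(N = 2) = e^(−2.45) · 2.45^2/2! ≈ 0.2590.

0.2590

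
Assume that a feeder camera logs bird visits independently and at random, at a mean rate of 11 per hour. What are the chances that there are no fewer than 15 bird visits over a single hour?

With mean μ = 11 per hour,
P(N ≥ 15) = 1 − P(N ≤ 14) = 1 − Σ_{j=0}^{14} e^(−μ) μ^j/j! ≈ 0.1460.

0.1460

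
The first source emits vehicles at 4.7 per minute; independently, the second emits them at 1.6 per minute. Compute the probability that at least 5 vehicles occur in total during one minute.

0.7531

Independent Poisson processes superpose: combined rate λ = 4.7 + 1.6 = 6.3 per minute.
So μ = 6.3.
P(N ≥ 5) = 1 − P(N ≤ 4) ≈ 0.7531.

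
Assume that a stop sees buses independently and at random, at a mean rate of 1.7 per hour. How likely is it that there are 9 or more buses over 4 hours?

Over the interval, μ = 1.7 × 4 = 6.8 (4 hours).
P(N ≥ 9) = 1 − P(N ≤ 8) = 1 − Σ_{j=0}^{8} e^(−μ) μ^j/j! ≈ 0.2452.

0.2452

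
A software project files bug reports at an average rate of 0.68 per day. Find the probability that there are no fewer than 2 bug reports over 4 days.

0.7549

Over the interval, μ = 0.68 × 4 = 2.72 (4 days).
P(N ≥ 2) = 1 − P(N ≤ 1) = 1 − Σ_{j=0}^{1} e^(−μ) μ^j/j! ≈ 0.7549.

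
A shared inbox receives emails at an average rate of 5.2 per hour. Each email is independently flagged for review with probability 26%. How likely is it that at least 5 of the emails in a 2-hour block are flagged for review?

Thinning: the emails that are flagged for review themselves form a Poisson process with rate 0.26 × 5.2 = 1.352 per hour.
Over the interval, μ = 1.352 × 2 = 2.704 (a 2-hour block = 2 hours).
P(N ≥ 5) = 1 − P(N ≤ 4) ≈ 0.1377.

0.1377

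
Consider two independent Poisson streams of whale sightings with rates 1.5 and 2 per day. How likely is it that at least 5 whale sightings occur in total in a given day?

Independent Poisson processes superpose: combined rate λ = 1.5 + 2 = 3.5 per day.
So μ = 3.5.
P(N ≥ 5) = 1 − P(N ≤ 4) ≈ 0.2746.

0.2746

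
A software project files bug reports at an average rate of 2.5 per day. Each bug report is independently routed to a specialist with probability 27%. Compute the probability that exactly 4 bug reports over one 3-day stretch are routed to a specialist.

0.0925

Thinning: the bug reports that are routed to a specialist themselves form a Poisson process with rate 0.27 × 2.5 = 0.675 per day.
Over the interval, μ = 0.675 × 3 = 2.025 (a 3-day stretch = 3 days).
P(N = 4) = e^(−2.025) · 2.025^4/4! ≈ 0.0925.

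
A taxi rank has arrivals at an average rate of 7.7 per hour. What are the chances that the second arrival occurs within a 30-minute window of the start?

0.8968

Over the interval, μ = 7.7 × 0.5 = 3.85 (a 30-minute window = 0.5 hours).
The second arrival falls in the interval iff at least 2 events occur there: P(S_2 ≤ t) = P(N ≥ 2) = 1 − P(N ≤ 1) ≈ 0.8968.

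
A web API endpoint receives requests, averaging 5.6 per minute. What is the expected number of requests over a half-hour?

E[N] = λt = 5.6 × 30 = 168 (a half-hour = 30 minutes).

168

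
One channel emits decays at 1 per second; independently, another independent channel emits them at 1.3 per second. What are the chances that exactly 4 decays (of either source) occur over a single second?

0.1169

Independent Poisson processes superpose: combined rate λ = 1 + 1.3 = 2.3 per second.
So μ = 2.3.
P(N = 4) = e^(−2.3) · 2.3^4/4! ≈ 0.1169.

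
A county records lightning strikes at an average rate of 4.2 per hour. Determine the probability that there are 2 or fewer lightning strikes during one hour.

0.2102

With mean μ = 4.2 per hour,
P(N ≤ 2) = Σ_{j=0}^{2} e^(−μ) μ^j/j! ≈ 0.2102.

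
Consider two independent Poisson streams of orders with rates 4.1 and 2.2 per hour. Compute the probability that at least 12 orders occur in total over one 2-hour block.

0.6050

Independent Poisson processes superpose: combined rate λ = 4.1 + 2.2 = 6.3 per hour.
Over the interval, μ = 6.3 × 2 = 12.6 (a 2-hour block = 2 hours).
P(N ≥ 12) = 1 − P(N ≤ 11) ≈ 0.6050.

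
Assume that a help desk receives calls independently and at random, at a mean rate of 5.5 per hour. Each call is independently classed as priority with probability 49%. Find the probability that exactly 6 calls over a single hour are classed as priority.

0.0359

Thinning: the calls that are classed as priority themselves form a Poisson process with rate 0.49 × 5.5 = 2.695 per hour.
So μ = 2.695.
P(N = 6) = e^(−2.695) · 2.695^6/6! ≈ 0.0359.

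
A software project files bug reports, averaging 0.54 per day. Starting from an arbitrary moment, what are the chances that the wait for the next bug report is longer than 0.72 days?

The wait for the next event is exponential with rate λ = 0.54 per day.
P(T > 0.72) = e^(−λt) = e^(−0.54 × 0.72) = e^(−0.3888) ≈ 0.6779.

0.6779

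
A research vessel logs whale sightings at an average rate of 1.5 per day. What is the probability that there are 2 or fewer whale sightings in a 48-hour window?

0.4232

Over the interval, μ = 1.5 × 2 = 3 (a 48-hour window = 2 days).
P(N ≤ 2) = Σ_{j=0}^{2} e^(−μ) μ^j/j! ≈ 0.4232.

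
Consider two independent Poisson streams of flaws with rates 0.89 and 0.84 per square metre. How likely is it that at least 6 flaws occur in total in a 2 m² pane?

Independent Poisson processes superpose: combined rate λ = 0.89 + 0.84 = 1.73 per square metre.
Over the interval, μ = 1.73 × 2 = 3.46 (a 2 m² pane = 2 square metres).
P(N ≥ 6) = 1 − P(N ≤ 5) ≈ 0.1371.

0.1371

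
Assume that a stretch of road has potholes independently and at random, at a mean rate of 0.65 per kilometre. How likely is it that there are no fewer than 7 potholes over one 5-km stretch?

Over the interval, μ = 0.65 × 5 = 3.25 (a 5-km stretch = 5 kilometres).
P(N ≥ 7) = 1 − P(N ≤ 6) = 1 − Σ_{j=0}^{6} e^(−μ) μ^j/j! ≈ 0.0477.

0.0477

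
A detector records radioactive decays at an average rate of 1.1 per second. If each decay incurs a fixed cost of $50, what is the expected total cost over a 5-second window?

$275

E[N] = 1.1 × 5 = 5.5 (a 5-second window = 5 seconds); E[cost] = 5.5 × $50 = $275.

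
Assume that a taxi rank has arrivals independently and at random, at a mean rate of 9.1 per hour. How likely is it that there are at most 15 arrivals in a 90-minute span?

0.7035

Over the interval, μ = 9.1 × 1.5 = 13.65 (a 90-minute span = 1.5 hours).
P(N ≤ 15) = Σ_{j=0}^{15} e^(−μ) μ^j/j! ≈ 0.7035.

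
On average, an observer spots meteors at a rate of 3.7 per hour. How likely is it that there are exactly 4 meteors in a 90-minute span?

0.1537

Over the interval, μ = 3.7 × 1.5 = 5.55 (a 90-minute span = 1.5 hours).
P(N = 4) = e^(−μ) μ^4/4! = e^(−5.55) · 5.55^4/24 ≈ 0.1537.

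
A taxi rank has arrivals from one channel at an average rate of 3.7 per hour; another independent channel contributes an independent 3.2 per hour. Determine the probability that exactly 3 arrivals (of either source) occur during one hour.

Independent Poisson processes superpose: combined rate λ = 3.7 + 3.2 = 6.9 per hour.
So μ = 6.9.
P(N = 3) = e^(−6.9) · 6.9^3/3! ≈ 0.0552.

0.0552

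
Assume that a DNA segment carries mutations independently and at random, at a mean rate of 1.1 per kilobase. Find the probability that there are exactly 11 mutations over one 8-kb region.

Over the interval, μ = 1.1 × 8 = 8.8 (an 8-kb region = 8 kilobases).
P(N = 11) = e^(−μ) μ^11/11! = e^(−8.8) · 8.8^11/39916800 ≈ 0.0925.

0.0925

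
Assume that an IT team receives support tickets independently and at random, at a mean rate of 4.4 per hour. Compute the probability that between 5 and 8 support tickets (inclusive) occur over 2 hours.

Over the interval, μ = 4.4 × 2 = 8.8 (2 hours).
P(5 ≤ N ≤ 8) = Σ_{j=5}^{8} e^(−8.8) · 8.8^j/j! ≈ 0.4202.

0.4202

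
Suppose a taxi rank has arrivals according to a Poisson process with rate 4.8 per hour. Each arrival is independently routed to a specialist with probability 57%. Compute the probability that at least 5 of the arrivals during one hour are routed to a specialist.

Thinning: the arrivals that are routed to a specialist themselves form a Poisson process with rate 0.57 × 4.8 = 2.736 per hour.
So μ = 2.736.
P(N ≥ 5) = 1 − P(N ≤ 4) ≈ 0.1425.

0.1425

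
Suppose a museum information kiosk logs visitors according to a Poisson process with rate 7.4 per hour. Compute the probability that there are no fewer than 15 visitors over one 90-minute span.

0.1533

Over the interval, μ = 7.4 × 1.5 = 11.1 (a 90-minute span = 1.5 hours).
P(N ≥ 15) = 1 − P(N ≤ 14) = 1 − Σ_{j=0}^{14} e^(−μ) μ^j/j! ≈ 0.1533.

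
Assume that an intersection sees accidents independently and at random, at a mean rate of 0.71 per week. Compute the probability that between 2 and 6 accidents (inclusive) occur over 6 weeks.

Over the interval, μ = 0.71 × 6 = 4.26 (6 weeks).
P(2 ≤ N ≤ 6) = Σ_{j=2}^{6} e^(−4.26) · 4.26^j/j! ≈ 0.7862.

0.7862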